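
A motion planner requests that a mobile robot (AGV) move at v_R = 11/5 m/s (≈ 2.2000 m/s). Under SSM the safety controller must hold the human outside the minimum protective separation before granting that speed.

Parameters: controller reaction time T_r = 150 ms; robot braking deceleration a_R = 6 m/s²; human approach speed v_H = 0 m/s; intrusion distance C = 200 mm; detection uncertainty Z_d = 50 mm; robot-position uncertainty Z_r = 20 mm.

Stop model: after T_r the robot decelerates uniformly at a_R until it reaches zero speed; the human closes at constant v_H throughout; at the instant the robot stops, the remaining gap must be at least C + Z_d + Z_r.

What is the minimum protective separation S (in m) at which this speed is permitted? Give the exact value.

braking lasts T_s = (11/5)/6 = 0.3667 s
reaction-phase robot travel = 2.2000·0.1500 = 0.3300 m
robot under decel: 2.2000²/(2·6.0000) = 0.4033 m
person approaches 0.0000·(0.1500+0.3667) = 0.0000 m
C+Z_d+Z_r = 0.2000+0.0500+0.0200 = 0.2700 m
S_min ≈ 0.3300+0.4033+0.0000+0.2700  ⇒  S_min = 301/300 m

S_min = 301/300 m = 1.0033 m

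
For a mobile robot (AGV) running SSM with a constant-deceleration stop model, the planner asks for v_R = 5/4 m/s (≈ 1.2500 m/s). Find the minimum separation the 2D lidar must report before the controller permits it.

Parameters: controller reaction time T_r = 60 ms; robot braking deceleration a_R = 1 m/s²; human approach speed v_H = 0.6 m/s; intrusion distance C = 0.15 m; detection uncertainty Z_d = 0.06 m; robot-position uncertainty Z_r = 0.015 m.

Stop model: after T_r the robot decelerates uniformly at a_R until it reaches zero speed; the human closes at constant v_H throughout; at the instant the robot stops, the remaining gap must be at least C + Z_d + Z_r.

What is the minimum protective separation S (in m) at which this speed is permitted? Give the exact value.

S_min = 7469/4000 m = 1.8673 m

T_s = v_R/a_R = (5/4)/1 = 1.2500 s
robot in T_r: 1.2500·0.0600 = 0.0750 m
braking distance = 1.2500²/(2·1.0000) = 0.7812 m
human closes 0.6000·1.3100 = 0.7860 m
C+Z_d+Z_r = 0.1500+0.0600+0.0150 = 0.2250 m
S_min ≈ 0.0750+0.7812+0.7860+0.2250  ⇒  S_min = 7469/4000 m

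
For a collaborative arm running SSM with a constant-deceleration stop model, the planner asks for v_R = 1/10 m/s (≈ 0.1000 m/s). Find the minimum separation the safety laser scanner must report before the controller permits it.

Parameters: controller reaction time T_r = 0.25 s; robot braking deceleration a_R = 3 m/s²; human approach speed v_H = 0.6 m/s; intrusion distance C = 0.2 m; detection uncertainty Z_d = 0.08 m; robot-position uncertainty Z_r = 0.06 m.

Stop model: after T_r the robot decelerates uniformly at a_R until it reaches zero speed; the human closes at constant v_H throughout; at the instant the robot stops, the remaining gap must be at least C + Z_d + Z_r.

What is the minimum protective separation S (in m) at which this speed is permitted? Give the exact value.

S_min = 161/300 m = 0.5367 m

braking lasts T_s = (1/10)/3 = 0.0333 s
robot in T_r: 0.1000·0.2500 = 0.0250 m
robot covers 0.1000·0.0333 − ½·3.0000·0.0333² = 0.0017 m while stopping
human closes 0.6000·0.2833 = 0.1700 m
residual clearance needed = 0.2000+0.0800+0.0600 = 0.3400 m
S_min ≈ 0.0250+0.0017+0.1700+0.3400  ⇒  S_min = 161/300 m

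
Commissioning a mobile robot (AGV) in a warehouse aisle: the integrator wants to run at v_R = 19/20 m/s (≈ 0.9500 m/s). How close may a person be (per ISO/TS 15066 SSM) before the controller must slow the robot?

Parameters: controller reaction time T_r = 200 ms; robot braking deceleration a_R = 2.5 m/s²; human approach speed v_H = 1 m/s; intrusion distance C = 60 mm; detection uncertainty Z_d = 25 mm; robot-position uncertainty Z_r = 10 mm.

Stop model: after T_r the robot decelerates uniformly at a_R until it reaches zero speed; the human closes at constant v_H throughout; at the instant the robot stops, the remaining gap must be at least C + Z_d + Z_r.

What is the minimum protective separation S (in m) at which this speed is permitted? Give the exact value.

S_min = 2091/2000 m = 1.0455 m

stop time T_s = (19/20)/(5/2) = 0.3800 s
reaction-phase robot travel = 0.9500·0.2000 = 0.1900 m
braking distance = 0.9500²/(2·2.5000) = 0.1805 m
human closes 1.0000·0.5800 = 0.5800 m
C+Z_d+Z_r = 0.0600+0.0250+0.0100 = 0.0950 m
S_min ≈ 0.1900+0.1805+0.5800+0.0950  ⇒  S_min = 2091/2000 m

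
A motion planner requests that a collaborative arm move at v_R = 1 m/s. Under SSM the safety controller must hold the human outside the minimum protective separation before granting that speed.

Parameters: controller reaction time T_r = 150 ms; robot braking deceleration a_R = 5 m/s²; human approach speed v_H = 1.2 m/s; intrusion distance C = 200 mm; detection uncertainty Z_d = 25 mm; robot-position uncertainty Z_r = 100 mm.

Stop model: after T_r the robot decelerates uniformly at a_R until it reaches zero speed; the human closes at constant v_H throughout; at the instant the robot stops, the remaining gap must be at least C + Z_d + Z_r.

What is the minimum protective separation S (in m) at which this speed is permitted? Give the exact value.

S_min = 199/200 m = 0.9950 m

stop time T_s = 1/5 = 0.2000 s
robot in T_r: 1.0000·0.1500 = 0.1500 m
robot under decel: 1.0000²/(2·5.0000) = 0.1000 m
human over T_r+T_s: 1.2000·(0.1500+0.2000) = 0.4200 m
C+Z_d+Z_r = 0.2000+0.0250+0.1000 = 0.3250 m
S_min ≈ 0.1500+0.1000+0.4200+0.3250  ⇒  S_min = 199/200 m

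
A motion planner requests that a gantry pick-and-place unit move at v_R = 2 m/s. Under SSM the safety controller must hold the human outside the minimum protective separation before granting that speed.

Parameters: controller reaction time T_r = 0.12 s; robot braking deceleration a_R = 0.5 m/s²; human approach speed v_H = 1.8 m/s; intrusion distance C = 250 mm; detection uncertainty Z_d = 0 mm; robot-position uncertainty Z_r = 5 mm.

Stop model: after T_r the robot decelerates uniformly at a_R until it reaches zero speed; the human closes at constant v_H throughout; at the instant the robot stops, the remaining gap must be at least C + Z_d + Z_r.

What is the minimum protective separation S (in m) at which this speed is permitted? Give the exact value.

S_min = 11911/1000 m = 11.9110 m

stop time T_s = 2/(1/2) = 4.0000 s
robot covers v_R·T_r = 2.0000·0.1200 = 0.2400 m before braking
robot covers 2.0000·4.0000 − ½·0.5000·4.0000² = 4.0000 m while stopping
human over T_r+T_s: 1.8000·(0.1200+4.0000) = 7.4160 m
residual clearance needed = 0.2500+0.0000+0.0050 = 0.2550 m
S_min ≈ 0.2400+4.0000+7.4160+0.2550  ⇒  S_min = 11911/1000 m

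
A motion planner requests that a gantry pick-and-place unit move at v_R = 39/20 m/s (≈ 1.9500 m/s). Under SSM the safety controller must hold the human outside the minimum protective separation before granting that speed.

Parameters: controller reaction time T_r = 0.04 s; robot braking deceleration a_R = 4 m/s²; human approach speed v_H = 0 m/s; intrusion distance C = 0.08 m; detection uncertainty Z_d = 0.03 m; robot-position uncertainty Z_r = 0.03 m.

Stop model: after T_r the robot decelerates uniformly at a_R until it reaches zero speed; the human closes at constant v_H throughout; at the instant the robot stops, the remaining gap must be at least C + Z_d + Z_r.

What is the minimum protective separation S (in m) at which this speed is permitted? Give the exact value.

S_min = 11093/16000 m = 0.6933 m

braking lasts T_s = (39/20)/4 = 0.4875 s
robot covers v_R·T_r = 1.9500·0.0400 = 0.0780 m before braking
robot under decel: 1.9500²/(2·4.0000) = 0.4753 m
person approaches 0.0000·(0.0400+0.4875) = 0.0000 m
C+Z_d+Z_r = 0.0800+0.0300+0.0300 = 0.1400 m
S_min ≈ 0.0780+0.4753+0.0000+0.1400  ⇒  S_min = 11093/16000 m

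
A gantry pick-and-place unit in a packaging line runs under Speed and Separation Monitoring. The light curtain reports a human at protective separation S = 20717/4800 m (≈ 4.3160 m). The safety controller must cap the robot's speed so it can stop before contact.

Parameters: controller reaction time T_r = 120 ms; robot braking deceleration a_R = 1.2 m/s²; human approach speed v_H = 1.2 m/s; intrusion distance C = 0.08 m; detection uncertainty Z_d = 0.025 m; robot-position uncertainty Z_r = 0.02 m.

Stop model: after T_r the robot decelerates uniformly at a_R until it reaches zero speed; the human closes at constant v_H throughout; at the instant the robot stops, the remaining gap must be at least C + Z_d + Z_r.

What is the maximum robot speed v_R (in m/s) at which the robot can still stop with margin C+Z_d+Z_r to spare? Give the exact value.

v_R_max = 41/20 m/s = 2.0500 m/s

quadratic (5/12)·v² + (28/25)·v + (-97129/24000) = 0
  disc = (28/25)² − 4·(5/12)·(-97129/24000) = 2879809/360000 ; √disc = 1697/600
  v_R = (−(28/25) + 1697/600) / (2·(5/12)) = 41/20 m/s
check:
T_s = v_R/a_R = (41/20)/(6/5) = 1.7083 s
robot covers v_R·T_r = 2.0500·0.1200 = 0.2460 m before braking
robot covers 2.0500·1.7083 − ½·1.2000·1.7083² = 1.7510 m while stopping
human over T_r+T_s: 1.2000·(0.1200+1.7083) = 2.1940 m
margins: 0.0800+0.0250+0.0200 = 0.1250 m
sum ≈ 0.2460+1.7510+2.1940+0.1250 ≈ 4.3160 m = S ✓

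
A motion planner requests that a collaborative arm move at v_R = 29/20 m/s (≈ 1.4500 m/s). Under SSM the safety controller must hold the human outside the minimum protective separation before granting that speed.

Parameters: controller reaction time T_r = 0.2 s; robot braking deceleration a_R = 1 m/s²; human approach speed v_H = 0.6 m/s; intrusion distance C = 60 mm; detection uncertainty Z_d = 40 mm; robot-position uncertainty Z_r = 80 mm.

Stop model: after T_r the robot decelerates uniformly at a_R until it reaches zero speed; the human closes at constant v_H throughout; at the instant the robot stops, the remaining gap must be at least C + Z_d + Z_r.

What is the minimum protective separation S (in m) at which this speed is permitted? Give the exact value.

T_s = v_R/a_R = (29/20)/1 = 1.4500 s
reaction-phase robot travel = 1.4500·0.2000 = 0.2900 m
robot under decel: 1.4500²/(2·1.0000) = 1.0513 m
human closes 0.6000·1.6500 = 0.9900 m
C+Z_d+Z_r = 0.0600+0.0400+0.0800 = 0.1800 m
S_min ≈ 0.2900+1.0513+0.9900+0.1800  ⇒  S_min = 2009/800 m

S_min = 2009/800 m = 2.5112 m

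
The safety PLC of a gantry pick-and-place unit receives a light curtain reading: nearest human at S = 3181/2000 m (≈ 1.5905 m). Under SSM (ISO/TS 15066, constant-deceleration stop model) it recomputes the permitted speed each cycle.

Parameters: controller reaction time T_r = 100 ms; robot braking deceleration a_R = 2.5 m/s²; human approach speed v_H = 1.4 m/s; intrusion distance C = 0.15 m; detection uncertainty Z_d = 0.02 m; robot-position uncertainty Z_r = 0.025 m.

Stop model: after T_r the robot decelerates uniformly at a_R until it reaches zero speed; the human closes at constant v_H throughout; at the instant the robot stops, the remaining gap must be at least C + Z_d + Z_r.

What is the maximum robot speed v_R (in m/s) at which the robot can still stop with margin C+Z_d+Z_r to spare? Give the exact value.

at the boundary: (1/5)·v² + (33/50)·v + (-2511/2000) = 0
  disc = (33/50)² − 4·(1/5)·(-2511/2000) = 36/25 ; √disc = 6/5
  v_R = (−(33/50) + 6/5) / (2·(1/5)) = 27/20 m/s
check:
stop time T_s = (27/20)/(5/2) = 0.5400 s
reaction-phase robot travel = 1.3500·0.1000 = 0.1350 m
robot covers 1.3500·0.5400 − ½·2.5000·0.5400² = 0.3645 m while stopping
human over T_r+T_s: 1.4000·(0.1000+0.5400) = 0.8960 m
residual clearance needed = 0.1500+0.0200+0.0250 = 0.1950 m
sum ≈ 0.1350+0.3645+0.8960+0.1950 ≈ 1.5905 m = S ✓

v_R_max = 27/20 m/s = 1.3500 m/s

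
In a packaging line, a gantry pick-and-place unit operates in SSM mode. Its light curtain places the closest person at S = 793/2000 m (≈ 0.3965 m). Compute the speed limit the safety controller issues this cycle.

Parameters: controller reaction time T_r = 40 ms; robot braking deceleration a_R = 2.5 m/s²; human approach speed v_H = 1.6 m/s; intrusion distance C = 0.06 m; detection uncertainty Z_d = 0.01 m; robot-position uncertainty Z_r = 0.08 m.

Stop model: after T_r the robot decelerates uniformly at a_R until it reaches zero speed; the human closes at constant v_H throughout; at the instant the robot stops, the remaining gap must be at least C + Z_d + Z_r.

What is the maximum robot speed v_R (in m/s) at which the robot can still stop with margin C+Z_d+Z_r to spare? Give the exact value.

v_R_max = 1/4 m/s = 0.2500 m/s

collect terms ⇒ (1/5)·v_R² + (17/25)·v_R + (-73/400) = 0
  disc = (17/25)² − 4·(1/5)·(-73/400) = 1521/2500 ; √disc = 39/50
  v_R = (−(17/25) + 39/50) / (2·(1/5)) = 1/4 m/s
check:
stop time T_s = (1/4)/(5/2) = 0.1000 s
robot covers v_R·T_r = 0.2500·0.0400 = 0.0100 m before braking
braking distance = 0.2500²/(2·2.5000) = 0.0125 m
person approaches 1.6000·(0.0400+0.1000) = 0.2240 m
C+Z_d+Z_r = 0.0600+0.0100+0.0800 = 0.1500 m
sum ≈ 0.0100+0.0125+0.2240+0.1500 ≈ 0.3965 m = S ✓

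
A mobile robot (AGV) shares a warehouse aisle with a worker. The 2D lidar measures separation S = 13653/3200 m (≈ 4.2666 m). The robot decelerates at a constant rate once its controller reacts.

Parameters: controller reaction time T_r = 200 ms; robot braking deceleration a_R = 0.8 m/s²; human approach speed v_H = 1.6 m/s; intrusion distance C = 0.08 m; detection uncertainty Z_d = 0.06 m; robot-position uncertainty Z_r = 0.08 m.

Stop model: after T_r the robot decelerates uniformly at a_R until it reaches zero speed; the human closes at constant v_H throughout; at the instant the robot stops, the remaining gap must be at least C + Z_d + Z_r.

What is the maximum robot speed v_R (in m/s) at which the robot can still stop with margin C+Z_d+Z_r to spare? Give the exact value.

v_R_max = 5/4 m/s = 1.2500 m/s

collect terms ⇒ (5/8)·v_R² + (11/5)·v_R + (-477/128) = 0
  disc = (11/5)² − 4·(5/8)·(-477/128) = 90601/6400 ; √disc = 301/80
  v_R = (−(11/5) + 301/80) / (2·(5/8)) = 5/4 m/s
check:
braking lasts T_s = (5/4)/(4/5) = 1.5625 s
reaction-phase robot travel = 1.2500·0.2000 = 0.2500 m
robot under decel: 1.2500²/(2·0.8000) = 0.9766 m
person approaches 1.6000·(0.2000+1.5625) = 2.8200 m
C+Z_d+Z_r = 0.0800+0.0600+0.0800 = 0.2200 m
sum ≈ 0.2500+0.9766+2.8200+0.2200 ≈ 4.2666 m = S ✓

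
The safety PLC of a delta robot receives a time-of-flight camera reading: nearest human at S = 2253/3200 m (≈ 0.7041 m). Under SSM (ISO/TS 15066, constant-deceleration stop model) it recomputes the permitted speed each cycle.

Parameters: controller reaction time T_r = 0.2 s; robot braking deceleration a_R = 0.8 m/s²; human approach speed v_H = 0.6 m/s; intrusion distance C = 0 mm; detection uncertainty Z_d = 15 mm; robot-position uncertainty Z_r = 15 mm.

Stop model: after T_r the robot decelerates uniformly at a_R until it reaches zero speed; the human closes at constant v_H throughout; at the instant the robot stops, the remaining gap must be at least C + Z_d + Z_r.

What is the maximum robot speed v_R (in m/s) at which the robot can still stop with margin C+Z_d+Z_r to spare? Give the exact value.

collect terms ⇒ (5/8)·v_R² + (19/20)·v_R + (-1773/3200) = 0
  disc = (19/20)² − 4·(5/8)·(-1773/3200) = 14641/6400 ; √disc = 121/80
  v_R = (−(19/20) + 121/80) / (2·(5/8)) = 9/20 m/s
check:
stop time T_s = (9/20)/(4/5) = 0.5625 s
robot covers v_R·T_r = 0.4500·0.2000 = 0.0900 m before braking
robot covers 0.4500·0.5625 − ½·0.8000·0.5625² = 0.1266 m while stopping
human over T_r+T_s: 0.6000·(0.2000+0.5625) = 0.4575 m
C+Z_d+Z_r = 0.0000+0.0150+0.0150 = 0.0300 m
sum ≈ 0.0900+0.1266+0.4575+0.0300 ≈ 0.7041 m = S ✓

v_R_max = 9/20 m/s = 0.4500 m/s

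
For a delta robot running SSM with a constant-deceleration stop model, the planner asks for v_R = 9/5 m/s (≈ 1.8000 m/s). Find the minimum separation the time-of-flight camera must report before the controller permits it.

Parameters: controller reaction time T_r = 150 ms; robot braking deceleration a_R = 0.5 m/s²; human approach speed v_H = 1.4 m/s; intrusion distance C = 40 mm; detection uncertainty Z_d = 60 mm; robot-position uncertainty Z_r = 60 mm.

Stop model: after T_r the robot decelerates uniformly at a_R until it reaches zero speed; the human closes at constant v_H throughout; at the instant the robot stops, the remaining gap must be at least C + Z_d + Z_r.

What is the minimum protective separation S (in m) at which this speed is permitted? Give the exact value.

braking lasts T_s = (9/5)/(1/2) = 3.6000 s
reaction-phase robot travel = 1.8000·0.1500 = 0.2700 m
braking distance = 1.8000²/(2·0.5000) = 3.2400 m
person approaches 1.4000·(0.1500+3.6000) = 5.2500 m
margins: 0.0400+0.0600+0.0600 = 0.1600 m
S_min ≈ 0.2700+3.2400+5.2500+0.1600  ⇒  S_min = 223/25 m

S_min = 223/25 m = 8.9200 m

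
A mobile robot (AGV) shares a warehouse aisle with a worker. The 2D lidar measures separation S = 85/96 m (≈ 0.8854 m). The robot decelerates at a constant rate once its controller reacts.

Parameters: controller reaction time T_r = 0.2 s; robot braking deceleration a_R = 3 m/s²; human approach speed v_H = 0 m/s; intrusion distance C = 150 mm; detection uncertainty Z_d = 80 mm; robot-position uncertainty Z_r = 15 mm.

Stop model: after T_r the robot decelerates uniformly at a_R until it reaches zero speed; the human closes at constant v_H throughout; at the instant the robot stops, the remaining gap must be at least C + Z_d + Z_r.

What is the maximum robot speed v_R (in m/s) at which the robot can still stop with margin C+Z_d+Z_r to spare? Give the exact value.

v_R_max = 29/20 m/s = 1.4500 m/s

at the boundary: (1/6)·v² + (1/5)·v + (-1537/2400) = 0
  disc = (1/5)² − 4·(1/6)·(-1537/2400) = 1681/3600 ; √disc = 41/60
  v_R = (−(1/5) + 41/60) / (2·(1/6)) = 29/20 m/s
check:
stop time T_s = (29/20)/3 = 0.4833 s
reaction-phase robot travel = 1.4500·0.2000 = 0.2900 m
braking distance = 1.4500²/(2·3.0000) = 0.3504 m
human over T_r+T_s: 0.0000·(0.2000+0.4833) = 0.0000 m
C+Z_d+Z_r = 0.1500+0.0800+0.0150 = 0.2450 m
sum ≈ 0.2900+0.3504+0.0000+0.2450 ≈ 0.8854 m = S ✓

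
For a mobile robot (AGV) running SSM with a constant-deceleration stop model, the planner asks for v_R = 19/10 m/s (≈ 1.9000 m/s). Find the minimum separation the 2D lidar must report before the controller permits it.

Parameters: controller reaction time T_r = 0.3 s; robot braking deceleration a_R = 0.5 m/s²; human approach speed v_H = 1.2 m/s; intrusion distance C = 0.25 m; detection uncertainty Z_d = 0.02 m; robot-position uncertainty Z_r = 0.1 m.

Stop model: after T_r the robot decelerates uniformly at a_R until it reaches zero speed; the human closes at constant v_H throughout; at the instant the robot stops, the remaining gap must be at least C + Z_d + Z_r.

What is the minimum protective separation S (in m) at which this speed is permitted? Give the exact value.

stop time T_s = (19/10)/(1/2) = 3.8000 s
robot in T_r: 1.9000·0.3000 = 0.5700 m
robot covers 1.9000·3.8000 − ½·0.5000·3.8000² = 3.6100 m while stopping
human over T_r+T_s: 1.2000·(0.3000+3.8000) = 4.9200 m
residual clearance needed = 0.2500+0.0200+0.1000 = 0.3700 m
S_min ≈ 0.5700+3.6100+4.9200+0.3700  ⇒  S_min = 947/100 m

S_min = 947/100 m = 9.4700 m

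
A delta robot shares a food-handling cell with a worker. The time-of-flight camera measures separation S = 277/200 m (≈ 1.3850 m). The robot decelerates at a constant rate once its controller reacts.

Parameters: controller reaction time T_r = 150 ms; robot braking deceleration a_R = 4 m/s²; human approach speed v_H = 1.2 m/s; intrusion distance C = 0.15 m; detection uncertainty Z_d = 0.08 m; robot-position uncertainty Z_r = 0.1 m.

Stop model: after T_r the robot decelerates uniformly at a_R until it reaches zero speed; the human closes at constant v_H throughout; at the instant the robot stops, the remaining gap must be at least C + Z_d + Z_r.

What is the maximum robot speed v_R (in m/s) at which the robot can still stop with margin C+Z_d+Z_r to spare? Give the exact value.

quadratic (1/8)·v² + (9/20)·v + (-7/8) = 0
  disc = (9/20)² − 4·(1/8)·(-7/8) = 16/25 ; √disc = 4/5
  v_R = (−(9/20) + 4/5) / (2·(1/8)) = 7/5 m/s
check:
braking lasts T_s = (7/5)/4 = 0.3500 s
reaction-phase robot travel = 1.4000·0.1500 = 0.2100 m
braking distance = 1.4000²/(2·4.0000) = 0.2450 m
human over T_r+T_s: 1.2000·(0.1500+0.3500) = 0.6000 m
residual clearance needed = 0.1500+0.0800+0.1000 = 0.3300 m
sum ≈ 0.2100+0.2450+0.6000+0.3300 ≈ 1.3850 m = S ✓

v_R_max = 7/5 m/s = 1.4000 m/s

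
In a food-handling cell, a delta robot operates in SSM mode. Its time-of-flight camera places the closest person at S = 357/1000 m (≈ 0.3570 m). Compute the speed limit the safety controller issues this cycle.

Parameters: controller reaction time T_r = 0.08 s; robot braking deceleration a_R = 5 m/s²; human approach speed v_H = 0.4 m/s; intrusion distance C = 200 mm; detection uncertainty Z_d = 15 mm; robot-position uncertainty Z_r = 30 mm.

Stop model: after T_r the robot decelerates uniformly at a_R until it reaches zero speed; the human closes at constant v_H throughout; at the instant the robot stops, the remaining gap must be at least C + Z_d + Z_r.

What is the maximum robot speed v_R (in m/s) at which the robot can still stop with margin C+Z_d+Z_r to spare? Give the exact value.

v_R_max = 2/5 m/s = 0.4000 m/s

quadratic (1/10)·v² + (4/25)·v + (-2/25) = 0
  disc = (4/25)² − 4·(1/10)·(-2/25) = 36/625 ; √disc = 6/25
  v_R = (−(4/25) + 6/25) / (2·(1/10)) = 2/5 m/s
check:
T_s = v_R/a_R = (2/5)/5 = 0.0800 s
robot in T_r: 0.4000·0.0800 = 0.0320 m
braking distance = 0.4000²/(2·5.0000) = 0.0160 m
person approaches 0.4000·(0.0800+0.0800) = 0.0640 m
margins: 0.2000+0.0150+0.0300 = 0.2450 m
sum ≈ 0.0320+0.0160+0.0640+0.2450 ≈ 0.3570 m = S ✓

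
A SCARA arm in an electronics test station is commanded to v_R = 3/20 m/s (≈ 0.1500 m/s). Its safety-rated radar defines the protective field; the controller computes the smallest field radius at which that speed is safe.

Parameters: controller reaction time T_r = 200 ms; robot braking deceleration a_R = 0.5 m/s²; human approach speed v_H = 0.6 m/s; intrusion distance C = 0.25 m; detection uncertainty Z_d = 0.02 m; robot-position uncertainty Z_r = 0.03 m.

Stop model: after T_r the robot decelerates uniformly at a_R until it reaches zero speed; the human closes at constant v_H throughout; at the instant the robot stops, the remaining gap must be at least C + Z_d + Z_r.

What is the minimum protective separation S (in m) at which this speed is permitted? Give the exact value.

T_s = v_R/a_R = (3/20)/(1/2) = 0.3000 s
reaction-phase robot travel = 0.1500·0.2000 = 0.0300 m
robot covers 0.1500·0.3000 − ½·0.5000·0.3000² = 0.0225 m while stopping
human closes 0.6000·0.5000 = 0.3000 m
margins: 0.2500+0.0200+0.0300 = 0.3000 m
S_min ≈ 0.0300+0.0225+0.3000+0.3000  ⇒  S_min = 261/400 m

S_min = 261/400 m = 0.6525 m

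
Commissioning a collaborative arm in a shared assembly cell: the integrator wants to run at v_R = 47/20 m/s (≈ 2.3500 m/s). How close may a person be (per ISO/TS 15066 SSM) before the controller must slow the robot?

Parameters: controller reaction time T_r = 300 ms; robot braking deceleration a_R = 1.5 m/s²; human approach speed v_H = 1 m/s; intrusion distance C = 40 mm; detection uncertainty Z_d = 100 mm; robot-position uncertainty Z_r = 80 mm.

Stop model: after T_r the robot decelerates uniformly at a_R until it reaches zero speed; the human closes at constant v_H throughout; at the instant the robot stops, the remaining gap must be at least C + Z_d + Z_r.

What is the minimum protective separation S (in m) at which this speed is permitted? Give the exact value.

stop time T_s = (47/20)/(3/2) = 1.5667 s
robot in T_r: 2.3500·0.3000 = 0.7050 m
robot covers 2.3500·1.5667 − ½·1.5000·1.5667² = 1.8408 m while stopping
human closes 1.0000·1.8667 = 1.8667 m
C+Z_d+Z_r = 0.0400+0.1000+0.0800 = 0.2200 m
S_min ≈ 0.7050+1.8408+1.8667+0.2200  ⇒  S_min = 1853/400 m

S_min = 1853/400 m = 4.6325 m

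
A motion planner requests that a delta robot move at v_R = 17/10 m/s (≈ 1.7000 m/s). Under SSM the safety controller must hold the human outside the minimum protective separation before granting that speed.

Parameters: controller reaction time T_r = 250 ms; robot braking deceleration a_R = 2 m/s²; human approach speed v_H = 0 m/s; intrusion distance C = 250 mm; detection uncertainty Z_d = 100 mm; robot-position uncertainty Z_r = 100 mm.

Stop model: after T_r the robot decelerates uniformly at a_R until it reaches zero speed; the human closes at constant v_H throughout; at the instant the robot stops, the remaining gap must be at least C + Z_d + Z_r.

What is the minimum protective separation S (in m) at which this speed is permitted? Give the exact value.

S_min = 639/400 m = 1.5975 m

braking lasts T_s = (17/10)/2 = 0.8500 s
reaction-phase robot travel = 1.7000·0.2500 = 0.4250 m
robot covers 1.7000·0.8500 − ½·2.0000·0.8500² = 0.7225 m while stopping
human closes 0.0000·1.1000 = 0.0000 m
margins: 0.2500+0.1000+0.1000 = 0.4500 m
S_min ≈ 0.4250+0.7225+0.0000+0.4500  ⇒  S_min = 639/400 m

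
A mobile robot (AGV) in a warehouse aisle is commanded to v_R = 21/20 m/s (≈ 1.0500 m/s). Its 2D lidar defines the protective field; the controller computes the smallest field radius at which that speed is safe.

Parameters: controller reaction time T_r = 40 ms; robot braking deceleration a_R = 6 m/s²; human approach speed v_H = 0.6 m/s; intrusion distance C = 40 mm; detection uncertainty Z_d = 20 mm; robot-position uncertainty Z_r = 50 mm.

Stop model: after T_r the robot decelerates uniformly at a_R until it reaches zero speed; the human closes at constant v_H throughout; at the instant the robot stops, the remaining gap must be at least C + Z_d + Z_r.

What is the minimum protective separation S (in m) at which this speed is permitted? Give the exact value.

S_min = 2983/8000 m = 0.3729 m

braking lasts T_s = (21/20)/6 = 0.1750 s
robot covers v_R·T_r = 1.0500·0.0400 = 0.0420 m before braking
braking distance = 1.0500²/(2·6.0000) = 0.0919 m
human closes 0.6000·0.2150 = 0.1290 m
residual clearance needed = 0.0400+0.0200+0.0500 = 0.1100 m
S_min ≈ 0.0420+0.0919+0.1290+0.1100  ⇒  S_min = 2983/8000 m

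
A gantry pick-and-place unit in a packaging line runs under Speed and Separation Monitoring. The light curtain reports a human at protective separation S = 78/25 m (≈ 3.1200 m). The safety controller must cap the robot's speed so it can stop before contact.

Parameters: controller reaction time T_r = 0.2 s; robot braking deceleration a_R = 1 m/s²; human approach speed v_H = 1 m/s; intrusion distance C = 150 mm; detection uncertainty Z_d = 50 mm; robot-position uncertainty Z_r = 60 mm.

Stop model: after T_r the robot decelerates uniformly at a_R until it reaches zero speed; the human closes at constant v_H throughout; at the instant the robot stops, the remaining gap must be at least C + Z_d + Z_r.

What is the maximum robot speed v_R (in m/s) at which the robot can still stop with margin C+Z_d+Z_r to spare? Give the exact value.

collect terms ⇒ (1/2)·v_R² + (6/5)·v_R + (-133/50) = 0
  disc = (6/5)² − 4·(1/2)·(-133/50) = 169/25 ; √disc = 13/5
  v_R = (−(6/5) + 13/5) / (2·(1/2)) = 7/5 m/s
check:
stop time T_s = (7/5)/1 = 1.4000 s
robot covers v_R·T_r = 1.4000·0.2000 = 0.2800 m before braking
robot under decel: 1.4000²/(2·1.0000) = 0.9800 m
human closes 1.0000·1.6000 = 1.6000 m
residual clearance needed = 0.1500+0.0500+0.0600 = 0.2600 m
sum ≈ 0.2800+0.9800+1.6000+0.2600 ≈ 3.1200 m = S ✓

v_R_max = 7/5 m/s = 1.4000 m/s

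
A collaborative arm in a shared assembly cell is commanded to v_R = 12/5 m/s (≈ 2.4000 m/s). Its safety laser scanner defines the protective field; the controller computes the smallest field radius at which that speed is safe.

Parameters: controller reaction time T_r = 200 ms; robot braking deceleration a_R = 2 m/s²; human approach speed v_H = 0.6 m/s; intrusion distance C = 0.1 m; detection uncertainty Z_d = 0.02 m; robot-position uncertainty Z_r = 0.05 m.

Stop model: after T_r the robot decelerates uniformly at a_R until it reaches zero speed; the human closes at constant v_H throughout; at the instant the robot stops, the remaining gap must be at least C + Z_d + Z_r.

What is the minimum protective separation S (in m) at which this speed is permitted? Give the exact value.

S_min = 293/100 m = 2.9300 m

T_s = v_R/a_R = (12/5)/2 = 1.2000 s
robot covers v_R·T_r = 2.4000·0.2000 = 0.4800 m before braking
robot under decel: 2.4000²/(2·2.0000) = 1.4400 m
human closes 0.6000·1.4000 = 0.8400 m
residual clearance needed = 0.1000+0.0200+0.0500 = 0.1700 m
S_min ≈ 0.4800+1.4400+0.8400+0.1700  ⇒  S_min = 293/100 m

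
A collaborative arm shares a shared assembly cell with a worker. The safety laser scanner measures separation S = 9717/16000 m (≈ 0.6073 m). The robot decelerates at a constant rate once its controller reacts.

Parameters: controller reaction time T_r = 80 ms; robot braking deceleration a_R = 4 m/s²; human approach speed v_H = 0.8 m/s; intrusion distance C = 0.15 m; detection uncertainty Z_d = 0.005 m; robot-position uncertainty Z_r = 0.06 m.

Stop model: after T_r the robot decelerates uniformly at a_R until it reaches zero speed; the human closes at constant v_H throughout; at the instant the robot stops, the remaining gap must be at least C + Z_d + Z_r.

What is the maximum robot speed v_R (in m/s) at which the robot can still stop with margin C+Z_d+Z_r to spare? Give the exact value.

v_R_max = 17/20 m/s = 0.8500 m/s

at the boundary: (1/8)·v² + (7/25)·v + (-5253/16000) = 0
  disc = (7/25)² − 4·(1/8)·(-5253/16000) = 38809/160000 ; √disc = 197/400
  v_R = (−(7/25) + 197/400) / (2·(1/8)) = 17/20 m/s
check:
T_s = v_R/a_R = (17/20)/4 = 0.2125 s
robot covers v_R·T_r = 0.8500·0.0800 = 0.0680 m before braking
robot covers 0.8500·0.2125 − ½·4.0000·0.2125² = 0.0903 m while stopping
human over T_r+T_s: 0.8000·(0.0800+0.2125) = 0.2340 m
C+Z_d+Z_r = 0.1500+0.0050+0.0600 = 0.2150 m
sum ≈ 0.0680+0.0903+0.2340+0.2150 ≈ 0.6073 m = S ✓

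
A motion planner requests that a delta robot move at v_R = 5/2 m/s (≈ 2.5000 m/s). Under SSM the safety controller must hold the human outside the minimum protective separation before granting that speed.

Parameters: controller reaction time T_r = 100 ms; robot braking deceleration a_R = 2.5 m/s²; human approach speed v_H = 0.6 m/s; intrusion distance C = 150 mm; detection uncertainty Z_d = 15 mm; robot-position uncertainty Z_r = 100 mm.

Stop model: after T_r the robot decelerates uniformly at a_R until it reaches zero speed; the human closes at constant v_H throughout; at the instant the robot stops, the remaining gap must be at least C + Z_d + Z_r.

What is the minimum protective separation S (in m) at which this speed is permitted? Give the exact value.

S_min = 97/40 m = 2.4250 m

braking lasts T_s = (5/2)/(5/2) = 1.0000 s
robot in T_r: 2.5000·0.1000 = 0.2500 m
braking distance = 2.5000²/(2·2.5000) = 1.2500 m
person approaches 0.6000·(0.1000+1.0000) = 0.6600 m
margins: 0.1500+0.0150+0.1000 = 0.2650 m
S_min ≈ 0.2500+1.2500+0.6600+0.2650  ⇒  S_min = 97/40 m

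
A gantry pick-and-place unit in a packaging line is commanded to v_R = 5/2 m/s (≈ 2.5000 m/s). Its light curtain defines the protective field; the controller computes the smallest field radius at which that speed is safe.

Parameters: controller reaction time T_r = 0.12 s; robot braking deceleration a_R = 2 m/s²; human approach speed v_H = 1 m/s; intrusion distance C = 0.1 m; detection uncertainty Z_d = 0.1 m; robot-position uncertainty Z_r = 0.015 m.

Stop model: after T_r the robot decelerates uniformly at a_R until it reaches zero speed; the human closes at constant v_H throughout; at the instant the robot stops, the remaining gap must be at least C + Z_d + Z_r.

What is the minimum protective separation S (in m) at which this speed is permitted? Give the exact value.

T_s = v_R/a_R = (5/2)/2 = 1.2500 s
robot covers v_R·T_r = 2.5000·0.1200 = 0.3000 m before braking
braking distance = 2.5000²/(2·2.0000) = 1.5625 m
human over T_r+T_s: 1.0000·(0.1200+1.2500) = 1.3700 m
residual clearance needed = 0.1000+0.1000+0.0150 = 0.2150 m
S_min ≈ 0.3000+1.5625+1.3700+0.2150  ⇒  S_min = 1379/400 m

S_min = 1379/400 m = 3.4475 m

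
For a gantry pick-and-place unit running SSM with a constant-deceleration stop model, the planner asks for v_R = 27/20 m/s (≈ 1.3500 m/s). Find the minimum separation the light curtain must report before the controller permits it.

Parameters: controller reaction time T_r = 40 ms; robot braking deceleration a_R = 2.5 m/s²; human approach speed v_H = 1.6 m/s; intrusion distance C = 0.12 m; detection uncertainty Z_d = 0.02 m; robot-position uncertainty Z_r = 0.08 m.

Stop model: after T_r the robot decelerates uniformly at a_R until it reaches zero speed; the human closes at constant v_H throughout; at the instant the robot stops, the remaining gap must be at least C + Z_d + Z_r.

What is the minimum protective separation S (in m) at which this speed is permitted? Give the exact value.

S_min = 3133/2000 m = 1.5665 m

stop time T_s = (27/20)/(5/2) = 0.5400 s
robot in T_r: 1.3500·0.0400 = 0.0540 m
braking distance = 1.3500²/(2·2.5000) = 0.3645 m
person approaches 1.6000·(0.0400+0.5400) = 0.9280 m
residual clearance needed = 0.1200+0.0200+0.0800 = 0.2200 m
S_min ≈ 0.0540+0.3645+0.9280+0.2200  ⇒  S_min = 3133/2000 m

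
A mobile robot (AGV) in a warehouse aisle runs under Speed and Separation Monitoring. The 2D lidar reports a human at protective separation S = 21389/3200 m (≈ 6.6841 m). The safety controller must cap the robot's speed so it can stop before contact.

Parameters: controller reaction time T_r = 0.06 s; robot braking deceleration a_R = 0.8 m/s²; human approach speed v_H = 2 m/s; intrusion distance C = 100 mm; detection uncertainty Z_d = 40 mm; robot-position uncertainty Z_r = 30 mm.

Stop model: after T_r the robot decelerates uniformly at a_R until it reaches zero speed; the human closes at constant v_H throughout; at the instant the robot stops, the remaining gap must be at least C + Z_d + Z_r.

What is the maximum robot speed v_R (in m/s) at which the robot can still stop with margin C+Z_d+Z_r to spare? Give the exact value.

at the boundary: (5/8)·v² + (64/25)·v + (-20461/3200) = 0
  disc = (64/25)² − 4·(5/8)·(-20461/3200) = 3606201/160000 ; √disc = 1899/400
  v_R = (−(64/25) + 1899/400) / (2·(5/8)) = 7/4 m/s
check:
T_s = v_R/a_R = (7/4)/(4/5) = 2.1875 s
robot in T_r: 1.7500·0.0600 = 0.1050 m
robot under decel: 1.7500²/(2·0.8000) = 1.9141 m
human over T_r+T_s: 2.0000·(0.0600+2.1875) = 4.4950 m
margins: 0.1000+0.0400+0.0300 = 0.1700 m
sum ≈ 0.1050+1.9141+4.4950+0.1700 ≈ 6.6841 m = S ✓

v_R_max = 7/4 m/s = 1.7500 m/s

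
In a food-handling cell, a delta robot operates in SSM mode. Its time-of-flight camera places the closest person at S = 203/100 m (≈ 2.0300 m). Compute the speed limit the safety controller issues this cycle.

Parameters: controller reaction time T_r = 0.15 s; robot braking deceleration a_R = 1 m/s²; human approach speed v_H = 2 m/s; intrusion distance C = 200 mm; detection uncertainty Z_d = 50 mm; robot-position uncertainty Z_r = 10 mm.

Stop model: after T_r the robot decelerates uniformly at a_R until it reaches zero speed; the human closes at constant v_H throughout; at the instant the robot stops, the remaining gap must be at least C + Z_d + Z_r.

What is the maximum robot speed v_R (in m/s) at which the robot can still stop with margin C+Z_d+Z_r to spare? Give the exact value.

collect terms ⇒ (1/2)·v_R² + (43/20)·v_R + (-147/100) = 0
  disc = (43/20)² − 4·(1/2)·(-147/100) = 121/16 ; √disc = 11/4
  v_R = (−(43/20) + 11/4) / (2·(1/2)) = 3/5 m/s
check:
stop time T_s = (3/5)/1 = 0.6000 s
robot in T_r: 0.6000·0.1500 = 0.0900 m
braking distance = 0.6000²/(2·1.0000) = 0.1800 m
person approaches 2.0000·(0.1500+0.6000) = 1.5000 m
C+Z_d+Z_r = 0.2000+0.0500+0.0100 = 0.2600 m
sum ≈ 0.0900+0.1800+1.5000+0.2600 ≈ 2.0300 m = S ✓

v_R_max = 3/5 m/s = 0.6000 m/s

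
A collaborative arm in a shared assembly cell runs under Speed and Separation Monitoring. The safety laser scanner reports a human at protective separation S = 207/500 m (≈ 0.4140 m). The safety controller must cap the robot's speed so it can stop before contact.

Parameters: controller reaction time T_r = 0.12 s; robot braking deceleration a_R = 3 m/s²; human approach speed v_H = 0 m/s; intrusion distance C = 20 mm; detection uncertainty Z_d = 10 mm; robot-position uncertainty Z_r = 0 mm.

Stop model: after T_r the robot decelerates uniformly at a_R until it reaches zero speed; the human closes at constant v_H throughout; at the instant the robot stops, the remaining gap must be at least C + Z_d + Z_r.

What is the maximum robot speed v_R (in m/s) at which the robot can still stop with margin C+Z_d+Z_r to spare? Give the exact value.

quadratic (1/6)·v² + (3/25)·v + (-48/125) = 0
  disc = (3/25)² − 4·(1/6)·(-48/125) = 169/625 ; √disc = 13/25
  v_R = (−(3/25) + 13/25) / (2·(1/6)) = 6/5 m/s
check:
braking lasts T_s = (6/5)/3 = 0.4000 s
robot in T_r: 1.2000·0.1200 = 0.1440 m
braking distance = 1.2000²/(2·3.0000) = 0.2400 m
person approaches 0.0000·(0.1200+0.4000) = 0.0000 m
residual clearance needed = 0.0200+0.0100+0.0000 = 0.0300 m
sum ≈ 0.1440+0.2400+0.0000+0.0300 ≈ 0.4140 m = S ✓

v_R_max = 6/5 m/s = 1.2000 m/s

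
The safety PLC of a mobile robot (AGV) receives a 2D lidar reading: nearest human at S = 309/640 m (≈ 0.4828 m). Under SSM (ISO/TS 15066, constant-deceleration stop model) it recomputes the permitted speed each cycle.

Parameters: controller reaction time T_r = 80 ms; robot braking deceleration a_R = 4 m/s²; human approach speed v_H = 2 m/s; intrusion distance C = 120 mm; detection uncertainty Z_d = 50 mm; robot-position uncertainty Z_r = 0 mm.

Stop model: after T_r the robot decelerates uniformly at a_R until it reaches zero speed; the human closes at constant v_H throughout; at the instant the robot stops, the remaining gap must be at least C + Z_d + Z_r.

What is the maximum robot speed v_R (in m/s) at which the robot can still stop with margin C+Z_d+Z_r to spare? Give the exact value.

at the boundary: (1/8)·v² + (29/50)·v + (-489/3200) = 0
  disc = (29/50)² − 4·(1/8)·(-489/3200) = 66049/160000 ; √disc = 257/400
  v_R = (−(29/50) + 257/400) / (2·(1/8)) = 1/4 m/s
check:
stop time T_s = (1/4)/4 = 0.0625 s
reaction-phase robot travel = 0.2500·0.0800 = 0.0200 m
braking distance = 0.2500²/(2·4.0000) = 0.0078 m
human closes 2.0000·0.1425 = 0.2850 m
margins: 0.1200+0.0500+0.0000 = 0.1700 m
sum ≈ 0.0200+0.0078+0.2850+0.1700 ≈ 0.4828 m = S ✓

v_R_max = 1/4 m/s = 0.2500 m/s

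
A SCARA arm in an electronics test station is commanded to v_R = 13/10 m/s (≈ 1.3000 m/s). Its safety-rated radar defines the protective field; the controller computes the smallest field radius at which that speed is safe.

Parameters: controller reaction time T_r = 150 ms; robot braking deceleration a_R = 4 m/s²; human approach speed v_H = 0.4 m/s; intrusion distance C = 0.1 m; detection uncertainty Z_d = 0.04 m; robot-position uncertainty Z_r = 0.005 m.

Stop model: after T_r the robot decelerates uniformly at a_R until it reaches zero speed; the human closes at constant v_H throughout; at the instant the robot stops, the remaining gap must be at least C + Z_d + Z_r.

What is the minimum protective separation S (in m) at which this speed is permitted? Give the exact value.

T_s = v_R/a_R = (13/10)/4 = 0.3250 s
robot covers v_R·T_r = 1.3000·0.1500 = 0.1950 m before braking
robot under decel: 1.3000²/(2·4.0000) = 0.2112 m
person approaches 0.4000·(0.1500+0.3250) = 0.1900 m
residual clearance needed = 0.1000+0.0400+0.0050 = 0.1450 m
S_min ≈ 0.1950+0.2112+0.1900+0.1450  ⇒  S_min = 593/800 m

S_min = 593/800 m = 0.7412 m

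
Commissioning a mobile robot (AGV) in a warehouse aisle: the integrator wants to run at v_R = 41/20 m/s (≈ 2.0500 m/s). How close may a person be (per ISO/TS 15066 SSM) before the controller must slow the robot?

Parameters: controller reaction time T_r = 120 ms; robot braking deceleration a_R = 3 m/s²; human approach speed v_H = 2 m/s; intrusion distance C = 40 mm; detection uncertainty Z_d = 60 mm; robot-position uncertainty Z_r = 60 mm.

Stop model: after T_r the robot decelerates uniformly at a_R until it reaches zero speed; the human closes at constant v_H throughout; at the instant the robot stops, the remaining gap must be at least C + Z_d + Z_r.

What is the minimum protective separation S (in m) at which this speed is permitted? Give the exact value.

T_s = v_R/a_R = (41/20)/3 = 0.6833 s
robot in T_r: 2.0500·0.1200 = 0.2460 m
robot under decel: 2.0500²/(2·3.0000) = 0.7004 m
human closes 2.0000·0.8033 = 1.6067 m
margins: 0.0400+0.0600+0.0600 = 0.1600 m
S_min ≈ 0.2460+0.7004+1.6067+0.1600  ⇒  S_min = 32557/12000 m

S_min = 32557/12000 m = 2.7131 m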